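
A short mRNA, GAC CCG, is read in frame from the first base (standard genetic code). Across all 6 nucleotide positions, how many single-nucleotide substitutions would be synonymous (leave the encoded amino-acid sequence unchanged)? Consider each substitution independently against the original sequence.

Codon 1 (GAC, Asp): 1 synonymous substitution.
Codon 2 (CCG, Pro): 3 synonymous substitutions.
Total: 1 + 3 = 4.

4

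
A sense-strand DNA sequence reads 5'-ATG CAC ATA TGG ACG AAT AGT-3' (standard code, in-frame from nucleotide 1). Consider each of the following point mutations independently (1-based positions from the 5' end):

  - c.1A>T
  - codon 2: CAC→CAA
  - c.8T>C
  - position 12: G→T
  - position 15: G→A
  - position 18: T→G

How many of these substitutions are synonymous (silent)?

1

Codon 1: ATG (Met) → TTG (Leu) — missense.
Codon 2: CAC (His) → CAA (Gln) — missense.
Codon 3: ATA (Ile) → ACA (Thr) — missense.
Codon 4: TGG (Trp) → TGT (Cys) — missense.
Codon 5: ACG (Thr) → ACA (Thr) — synonymous.
Codon 6: AAT (Asn) → AAG (Lys) — missense.
Synonymous: 1 of 6.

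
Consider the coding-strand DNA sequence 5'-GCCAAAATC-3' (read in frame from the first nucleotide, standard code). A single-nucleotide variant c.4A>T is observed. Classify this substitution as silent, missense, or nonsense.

Position 4 falls in codon 2: AAA → Lys.
After the substitution the codon is TAA → Stop.
The new codon is a stop codon, so this is a nonsense mutation.

nonsense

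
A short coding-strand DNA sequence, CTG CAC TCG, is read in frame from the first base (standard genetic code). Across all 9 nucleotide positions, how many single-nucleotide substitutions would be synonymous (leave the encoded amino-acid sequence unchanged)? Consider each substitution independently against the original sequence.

Codon 1 (CTG, Leu): 4 synonymous substitutions.
Codon 2 (CAC, His): 1 synonymous substitution.
Codon 3 (TCG, Ser): 3 synonymous substitutions.
Total: 4 + 1 + 3 = 8.

8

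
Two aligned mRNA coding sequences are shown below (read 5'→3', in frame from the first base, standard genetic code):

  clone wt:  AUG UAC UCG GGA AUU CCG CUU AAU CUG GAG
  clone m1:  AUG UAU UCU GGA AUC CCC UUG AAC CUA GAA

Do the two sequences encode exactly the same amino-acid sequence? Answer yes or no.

Codon 1: AUG Met / AUG Met — identical.
Codon 2: UAC Tyr / UAU Tyr — synonymous.
Codon 3: UCG Ser / UCU Ser — synonymous.
Codon 4: GGA Gly / GGA Gly — identical.
Codon 5: AUU Ile / AUC Ile — synonymous.
Codon 6: CCG Pro / CCC Pro — synonymous.
Codon 7: CUU Leu / UUG Leu — synonymous.
Codon 8: AAU Asn / AAC Asn — synonymous.
Codon 9: CUG Leu / CUA Leu — synonymous.
Codon 10: GAG Glu / GAA Glu — synonymous.
Nonsynonymous differences: 0 → same protein.

yes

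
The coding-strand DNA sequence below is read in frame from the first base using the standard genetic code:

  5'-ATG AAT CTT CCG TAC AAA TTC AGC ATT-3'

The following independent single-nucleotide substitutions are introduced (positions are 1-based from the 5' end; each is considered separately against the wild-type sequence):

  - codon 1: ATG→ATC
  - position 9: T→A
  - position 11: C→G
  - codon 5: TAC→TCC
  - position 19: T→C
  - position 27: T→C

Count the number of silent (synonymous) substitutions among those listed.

Codon 1: ATG (Met) → ATC (Ile) — missense.
Codon 3: CTT (Leu) → CTA (Leu) — synonymous.
Codon 4: CCG (Pro) → CGG (Arg) — missense.
Codon 5: TAC (Tyr) → TCC (Ser) — missense.
Codon 7: TTC (Phe) → CTC (Leu) — missense.
Codon 9: ATT (Ile) → ATC (Ile) — synonymous.
Synonymous: 2 of 6.

2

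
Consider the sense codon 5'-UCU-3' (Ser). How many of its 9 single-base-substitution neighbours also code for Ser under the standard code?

3

Position 1: none → 0 synonymous.
Position 2: none → 0 synonymous.
Position 3: UCC, UCA, UCG → 3 synonymous.
Total: 0 + 0 + 3 = 3.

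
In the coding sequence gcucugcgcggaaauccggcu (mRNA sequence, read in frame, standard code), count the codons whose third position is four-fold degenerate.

6

Codon 1 GCU (Ala): third position 4-fold.
Codon 2 CUG (Leu): third position 4-fold.
Codon 3 CGC (Arg): third position 4-fold.
Codon 4 GGA (Gly): third position 4-fold.
Codon 5 AAU (Asn): third position 2-fold.
Codon 6 CCG (Pro): third position 4-fold.
Codon 7 GCU (Ala): third position 4-fold.
Four-fold degenerate third positions: 6.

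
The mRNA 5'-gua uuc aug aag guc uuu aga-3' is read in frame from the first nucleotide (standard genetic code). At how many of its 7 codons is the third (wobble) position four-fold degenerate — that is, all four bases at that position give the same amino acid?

2

Codon 1 GUA (Val): third position 4-fold.
Codon 2 UUC (Phe): third position 2-fold.
Codon 3 AUG (Met): third position 1-fold.
Codon 4 AAG (Lys): third position 2-fold.
Codon 5 GUC (Val): third position 4-fold.
Codon 6 UUU (Phe): third position 2-fold.
Codon 7 AGA (Arg): third position 2-fold.
Four-fold degenerate third positions: 2.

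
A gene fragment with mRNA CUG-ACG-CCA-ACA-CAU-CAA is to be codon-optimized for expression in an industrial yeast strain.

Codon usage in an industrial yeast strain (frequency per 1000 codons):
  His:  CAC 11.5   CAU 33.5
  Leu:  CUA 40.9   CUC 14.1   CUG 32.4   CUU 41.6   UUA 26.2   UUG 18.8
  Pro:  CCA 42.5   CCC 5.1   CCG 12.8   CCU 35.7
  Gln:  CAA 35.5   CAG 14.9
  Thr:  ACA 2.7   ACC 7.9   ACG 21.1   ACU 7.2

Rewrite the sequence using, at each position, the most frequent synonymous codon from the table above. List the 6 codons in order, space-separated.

CUU ACG CCA ACG CAU CAA

Codon 1 (Leu): best is CUU at 41.6.
Codon 2 (Thr): best is ACG at 21.1.
Codon 3 (Pro): best is CCA at 42.5.
Codon 4 (Thr): best is ACG at 21.1.
Codon 5 (His): best is CAU at 33.5.
Codon 6 (Gln): best is CAA at 35.5.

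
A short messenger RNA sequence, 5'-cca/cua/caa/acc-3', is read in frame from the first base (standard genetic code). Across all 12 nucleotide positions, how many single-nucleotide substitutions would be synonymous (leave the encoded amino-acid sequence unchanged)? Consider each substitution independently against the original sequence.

Codon 1 (CCA, Pro): 3 synonymous substitutions.
Codon 2 (CUA, Leu): 4 synonymous substitutions.
Codon 3 (CAA, Gln): 1 synonymous substitution.
Codon 4 (ACC, Thr): 3 synonymous substitutions.
Total: 3 + 4 + 1 + 3 = 11.

11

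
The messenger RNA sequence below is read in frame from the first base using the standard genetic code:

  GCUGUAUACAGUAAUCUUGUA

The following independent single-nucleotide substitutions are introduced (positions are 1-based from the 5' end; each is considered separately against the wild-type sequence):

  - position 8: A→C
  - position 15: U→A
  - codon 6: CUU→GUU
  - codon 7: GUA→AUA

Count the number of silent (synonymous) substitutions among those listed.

Codon 3: UAC (Tyr) → UCC (Ser) — missense.
Codon 5: AAU (Asn) → AAA (Lys) — missense.
Codon 6: CUU (Leu) → GUU (Val) — missense.
Codon 7: GUA (Val) → AUA (Ile) — missense.
Synonymous: 0 of 4.

0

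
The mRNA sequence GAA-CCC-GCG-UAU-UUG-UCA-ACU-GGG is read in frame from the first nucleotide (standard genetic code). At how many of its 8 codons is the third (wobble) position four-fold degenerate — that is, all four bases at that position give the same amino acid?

Codon 1 GAA (Glu): third position 2-fold.
Codon 2 CCC (Pro): third position 4-fold.
Codon 3 GCG (Ala): third position 4-fold.
Codon 4 UAU (Tyr): third position 2-fold.
Codon 5 UUG (Leu): third position 2-fold.
Codon 6 UCA (Ser): third position 4-fold.
Codon 7 ACU (Thr): third position 4-fold.
Codon 8 GGG (Gly): third position 4-fold.
Four-fold degenerate third positions: 5.

5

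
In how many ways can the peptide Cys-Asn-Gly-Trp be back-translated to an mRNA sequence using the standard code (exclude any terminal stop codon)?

16

Cys: 2 codons.
Asn: 2 codons.
Gly: 4 codons.
Trp: 1 codon.
2 × 2 × 4 × 1 = 16.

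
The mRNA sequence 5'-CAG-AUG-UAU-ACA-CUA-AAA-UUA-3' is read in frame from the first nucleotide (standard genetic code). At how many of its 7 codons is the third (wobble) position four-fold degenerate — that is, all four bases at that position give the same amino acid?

Codon 1 CAG (Gln): third position 2-fold.
Codon 2 AUG (Met): third position 1-fold.
Codon 3 UAU (Tyr): third position 2-fold.
Codon 4 ACA (Thr): third position 4-fold.
Codon 5 CUA (Leu): third position 4-fold.
Codon 6 AAA (Lys): third position 2-fold.
Codon 7 UUA (Leu): third position 2-fold.
Four-fold degenerate third positions: 2.

2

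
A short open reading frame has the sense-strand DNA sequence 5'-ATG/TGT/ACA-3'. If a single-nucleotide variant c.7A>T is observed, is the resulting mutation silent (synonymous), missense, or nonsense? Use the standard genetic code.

missense

Position 7 falls in codon 3: ACA → Thr.
After the substitution the codon is TCA → Ser.
Thr ≠ Ser, so this is a missense mutation.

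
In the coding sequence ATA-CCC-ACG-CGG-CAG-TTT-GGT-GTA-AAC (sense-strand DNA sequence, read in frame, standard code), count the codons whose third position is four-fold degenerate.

5

Codon 1 ATA (Ile): third position 3-fold.
Codon 2 CCC (Pro): third position 4-fold.
Codon 3 ACG (Thr): third position 4-fold.
Codon 4 CGG (Arg): third position 4-fold.
Codon 5 CAG (Gln): third position 2-fold.
Codon 6 TTT (Phe): third position 2-fold.
Codon 7 GGT (Gly): third position 4-fold.
Codon 8 GTA (Val): third position 4-fold.
Codon 9 AAC (Asn): third position 2-fold.
Four-fold degenerate third positions: 5.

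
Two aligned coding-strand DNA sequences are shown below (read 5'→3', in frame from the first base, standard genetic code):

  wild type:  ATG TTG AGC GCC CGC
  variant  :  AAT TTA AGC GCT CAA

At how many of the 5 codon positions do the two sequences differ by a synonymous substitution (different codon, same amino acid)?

2

Codon 1: ATG Met / AAT Asn — nonsynonymous.
Codon 2: TTG Leu / TTA Leu — synonymous.
Codon 3: AGC Ser / AGC Ser — identical.
Codon 4: GCC Ala / GCT Ala — synonymous.
Codon 5: CGC Arg / CAA Gln — nonsynonymous.
Synonymous differences: 2.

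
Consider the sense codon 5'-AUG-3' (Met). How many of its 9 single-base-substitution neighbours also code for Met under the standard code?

Position 1: none → 0 synonymous.
Position 2: none → 0 synonymous.
Position 3: none → 0 synonymous.
Total: 0 + 0 + 0 = 0.

0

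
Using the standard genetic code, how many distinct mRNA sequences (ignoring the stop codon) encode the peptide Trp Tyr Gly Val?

Trp: 1 codon.
Tyr: 2 codons.
Gly: 4 codons.
Val: 4 codons.
1 × 2 × 4 × 4 = 32.

32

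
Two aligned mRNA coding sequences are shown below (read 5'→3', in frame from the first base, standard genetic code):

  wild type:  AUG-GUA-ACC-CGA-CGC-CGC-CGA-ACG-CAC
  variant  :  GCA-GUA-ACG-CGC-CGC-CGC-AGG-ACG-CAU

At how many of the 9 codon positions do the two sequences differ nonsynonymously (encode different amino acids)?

Codon 1: AUG Met / GCA Ala — nonsynonymous.
Codon 2: GUA Val / GUA Val — identical.
Codon 3: ACC Thr / ACG Thr — synonymous.
Codon 4: CGA Arg / CGC Arg — synonymous.
Codon 5: CGC Arg / CGC Arg — identical.
Codon 6: CGC Arg / CGC Arg — identical.
Codon 7: CGA Arg / AGG Arg — synonymous.
Codon 8: ACG Thr / ACG Thr — identical.
Codon 9: CAC His / CAU His — synonymous.
Nonsynonymous differences: 1.

1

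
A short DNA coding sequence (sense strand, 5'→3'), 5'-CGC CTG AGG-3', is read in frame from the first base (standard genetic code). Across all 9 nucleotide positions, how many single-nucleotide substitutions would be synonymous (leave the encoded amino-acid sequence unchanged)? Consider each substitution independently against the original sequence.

Codon 1 (CGC, Arg): 3 synonymous substitutions.
Codon 2 (CTG, Leu): 4 synonymous substitutions.
Codon 3 (AGG, Arg): 2 synonymous substitutions.
Total: 3 + 4 + 2 = 9.

9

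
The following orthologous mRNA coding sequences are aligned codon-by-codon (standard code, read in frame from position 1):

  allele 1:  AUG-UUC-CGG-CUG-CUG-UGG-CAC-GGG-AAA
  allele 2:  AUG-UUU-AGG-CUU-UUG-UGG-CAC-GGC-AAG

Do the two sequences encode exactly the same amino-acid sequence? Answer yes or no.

yes

Codon 1: AUG Met / AUG Met — identical.
Codon 2: UUC Phe / UUU Phe — synonymous.
Codon 3: CGG Arg / AGG Arg — synonymous.
Codon 4: CUG Leu / CUU Leu — synonymous.
Codon 5: CUG Leu / UUG Leu — synonymous.
Codon 6: UGG Trp / UGG Trp — identical.
Codon 7: CAC His / CAC His — identical.
Codon 8: GGG Gly / GGC Gly — synonymous.
Codon 9: AAA Lys / AAG Lys — synonymous.
Nonsynonymous differences: 0 → same protein.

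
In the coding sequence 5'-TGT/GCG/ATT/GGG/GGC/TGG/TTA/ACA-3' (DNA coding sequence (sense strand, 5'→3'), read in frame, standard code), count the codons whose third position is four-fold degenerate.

Codon 1 TGT (Cys): third position 2-fold.
Codon 2 GCG (Ala): third position 4-fold.
Codon 3 ATT (Ile): third position 3-fold.
Codon 4 GGG (Gly): third position 4-fold.
Codon 5 GGC (Gly): third position 4-fold.
Codon 6 TGG (Trp): third position 1-fold.
Codon 7 TTA (Leu): third position 2-fold.
Codon 8 ACA (Thr): third position 4-fold.
Four-fold degenerate third positions: 4.

4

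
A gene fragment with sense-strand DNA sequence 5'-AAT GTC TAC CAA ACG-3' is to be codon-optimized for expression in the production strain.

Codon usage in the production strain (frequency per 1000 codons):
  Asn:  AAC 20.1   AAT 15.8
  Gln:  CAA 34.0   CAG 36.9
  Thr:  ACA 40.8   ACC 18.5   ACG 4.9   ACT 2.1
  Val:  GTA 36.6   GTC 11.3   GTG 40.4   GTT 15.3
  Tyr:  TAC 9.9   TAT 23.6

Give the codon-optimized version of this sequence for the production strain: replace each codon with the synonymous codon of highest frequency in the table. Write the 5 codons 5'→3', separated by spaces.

Codon 1 (Asn): best is AAC at 20.1.
Codon 2 (Val): best is GTG at 40.4.
Codon 3 (Tyr): best is TAT at 23.6.
Codon 4 (Gln): best is CAG at 36.9.
Codon 5 (Thr): best is ACA at 40.8.

AAC GTG TAT CAG ACA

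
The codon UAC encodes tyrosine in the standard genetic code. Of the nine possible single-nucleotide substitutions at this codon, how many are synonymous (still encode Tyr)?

Position 1: none → 0 synonymous.
Position 2: none → 0 synonymous.
Position 3: UAU → 1 synonymous.
Total: 0 + 0 + 1 = 1.

1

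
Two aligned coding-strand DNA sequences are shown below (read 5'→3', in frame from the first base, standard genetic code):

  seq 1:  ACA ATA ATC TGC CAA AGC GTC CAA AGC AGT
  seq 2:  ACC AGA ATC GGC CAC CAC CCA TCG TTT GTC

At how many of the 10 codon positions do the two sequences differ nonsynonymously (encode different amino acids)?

Codon 1: ACA Thr / ACC Thr — synonymous.
Codon 2: ATA Ile / AGA Arg — nonsynonymous.
Codon 3: ATC Ile / ATC Ile — identical.
Codon 4: TGC Cys / GGC Gly — nonsynonymous.
Codon 5: CAA Gln / CAC His — nonsynonymous.
Codon 6: AGC Ser / CAC His — nonsynonymous.
Codon 7: GTC Val / CCA Pro — nonsynonymous.
Codon 8: CAA Gln / TCG Ser — nonsynonymous.
Codon 9: AGC Ser / TTT Phe — nonsynonymous.
Codon 10: AGT Ser / GTC Val — nonsynonymous.
Nonsynonymous differences: 8.

8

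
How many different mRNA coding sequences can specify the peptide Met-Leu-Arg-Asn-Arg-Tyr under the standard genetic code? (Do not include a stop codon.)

Met: 1 codon.
Leu: 6 codons.
Arg: 6 codons.
Asn: 2 codons.
Arg: 6 codons.
Tyr: 2 codons.
1 × 6 × 6 × 2 × 6 × 2 = 864.

864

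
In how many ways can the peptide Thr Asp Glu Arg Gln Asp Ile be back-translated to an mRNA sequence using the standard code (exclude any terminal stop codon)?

Thr: 4 codons.
Asp: 2 codons.
Glu: 2 codons.
Arg: 6 codons.
Gln: 2 codons.
Asp: 2 codons.
Ile: 3 codons.
4 × 2 × 2 × 6 × 2 × 2 × 3 = 1152.

1152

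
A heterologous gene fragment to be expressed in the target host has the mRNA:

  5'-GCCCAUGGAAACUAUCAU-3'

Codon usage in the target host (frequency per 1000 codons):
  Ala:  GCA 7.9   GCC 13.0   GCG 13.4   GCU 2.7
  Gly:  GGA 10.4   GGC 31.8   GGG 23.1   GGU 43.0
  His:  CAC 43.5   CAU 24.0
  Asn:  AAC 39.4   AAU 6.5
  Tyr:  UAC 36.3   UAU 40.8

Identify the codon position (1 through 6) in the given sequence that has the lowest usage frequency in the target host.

Codon 1 GCC (Ala): 13.0 per 1000.
Codon 2 CAU (His): 24.0 per 1000.
Codon 3 GGA (Gly): 10.4 per 1000.
Codon 4 AAC (Asn): 39.4 per 1000.
Codon 5 UAU (Tyr): 40.8 per 1000.
Codon 6 CAU (His): 24.0 per 1000.
Lowest frequency is 10.4 at codon 3.

3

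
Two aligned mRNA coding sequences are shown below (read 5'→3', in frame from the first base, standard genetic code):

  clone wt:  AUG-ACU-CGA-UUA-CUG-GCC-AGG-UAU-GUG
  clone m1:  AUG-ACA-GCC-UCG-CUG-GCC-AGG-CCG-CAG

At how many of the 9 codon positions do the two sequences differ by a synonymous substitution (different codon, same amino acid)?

Codon 1: AUG Met / AUG Met — identical.
Codon 2: ACU Thr / ACA Thr — synonymous.
Codon 3: CGA Arg / GCC Ala — nonsynonymous.
Codon 4: UUA Leu / UCG Ser — nonsynonymous.
Codon 5: CUG Leu / CUG Leu — identical.
Codon 6: GCC Ala / GCC Ala — identical.
Codon 7: AGG Arg / AGG Arg — identical.
Codon 8: UAU Tyr / CCG Pro — nonsynonymous.
Codon 9: GUG Val / CAG Gln — nonsynonymous.
Synonymous differences: 1.

1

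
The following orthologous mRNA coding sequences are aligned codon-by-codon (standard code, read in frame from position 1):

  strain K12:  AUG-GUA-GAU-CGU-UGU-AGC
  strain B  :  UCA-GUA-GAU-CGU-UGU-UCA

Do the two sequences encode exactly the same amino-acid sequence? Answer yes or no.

no

Codon 1: AUG Met / UCA Ser — nonsynonymous.
Codon 2: GUA Val / GUA Val — identical.
Codon 3: GAU Asp / GAU Asp — identical.
Codon 4: CGU Arg / CGU Arg — identical.
Codon 5: UGU Cys / UGU Cys — identical.
Codon 6: AGC Ser / UCA Ser — synonymous.
Nonsynonymous differences: 1 → different protein.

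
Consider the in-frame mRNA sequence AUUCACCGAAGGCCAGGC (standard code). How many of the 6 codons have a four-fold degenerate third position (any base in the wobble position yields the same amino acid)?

3

Codon 1 AUU (Ile): third position 3-fold.
Codon 2 CAC (His): third position 2-fold.
Codon 3 CGA (Arg): third position 4-fold.
Codon 4 AGG (Arg): third position 2-fold.
Codon 5 CCA (Pro): third position 4-fold.
Codon 6 GGC (Gly): third position 4-fold.
Four-fold degenerate third positions: 3.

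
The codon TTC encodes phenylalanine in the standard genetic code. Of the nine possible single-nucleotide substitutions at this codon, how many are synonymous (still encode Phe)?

1

Position 1: none → 0 synonymous.
Position 2: none → 0 synonymous.
Position 3: TTT → 1 synonymous.
Total: 0 + 0 + 1 = 1.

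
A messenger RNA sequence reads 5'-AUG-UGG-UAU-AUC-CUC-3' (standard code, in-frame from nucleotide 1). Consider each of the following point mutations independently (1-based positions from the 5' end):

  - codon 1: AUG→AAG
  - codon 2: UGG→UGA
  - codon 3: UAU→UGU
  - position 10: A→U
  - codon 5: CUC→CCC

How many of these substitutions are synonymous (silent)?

Codon 1: AUG (Met) → AAG (Lys) — missense.
Codon 2: UGG (Trp) → UGA (Stop) — nonsense.
Codon 3: UAU (Tyr) → UGU (Cys) — missense.
Codon 4: AUC (Ile) → UUC (Phe) — missense.
Codon 5: CUC (Leu) → CCC (Pro) — missense.
Synonymous: 0 of 5.

0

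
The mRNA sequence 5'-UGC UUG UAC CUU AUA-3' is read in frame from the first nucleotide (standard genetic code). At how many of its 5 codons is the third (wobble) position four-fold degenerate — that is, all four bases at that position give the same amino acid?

Codon 1 UGC (Cys): third position 2-fold.
Codon 2 UUG (Leu): third position 2-fold.
Codon 3 UAC (Tyr): third position 2-fold.
Codon 4 CUU (Leu): third position 4-fold.
Codon 5 AUA (Ile): third position 3-fold.
Four-fold degenerate third positions: 1.

1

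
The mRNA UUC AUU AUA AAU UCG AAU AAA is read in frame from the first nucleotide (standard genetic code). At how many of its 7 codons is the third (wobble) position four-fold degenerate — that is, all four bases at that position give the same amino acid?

1

Codon 1 UUC (Phe): third position 2-fold.
Codon 2 AUU (Ile): third position 3-fold.
Codon 3 AUA (Ile): third position 3-fold.
Codon 4 AAU (Asn): third position 2-fold.
Codon 5 UCG (Ser): third position 4-fold.
Codon 6 AAU (Asn): third position 2-fold.
Codon 7 AAA (Lys): third position 2-fold.
Four-fold degenerate third positions: 1.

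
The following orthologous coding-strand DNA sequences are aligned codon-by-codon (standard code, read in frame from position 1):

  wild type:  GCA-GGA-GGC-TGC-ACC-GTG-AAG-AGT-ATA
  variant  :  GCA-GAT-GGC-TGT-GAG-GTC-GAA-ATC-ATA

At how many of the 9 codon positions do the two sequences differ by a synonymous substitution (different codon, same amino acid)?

2

Codon 1: GCA Ala / GCA Ala — identical.
Codon 2: GGA Gly / GAT Asp — nonsynonymous.
Codon 3: GGC Gly / GGC Gly — identical.
Codon 4: TGC Cys / TGT Cys — synonymous.
Codon 5: ACC Thr / GAG Glu — nonsynonymous.
Codon 6: GTG Val / GTC Val — synonymous.
Codon 7: AAG Lys / GAA Glu — nonsynonymous.
Codon 8: AGT Ser / ATC Ile — nonsynonymous.
Codon 9: ATA Ile / ATA Ile — identical.
Synonymous differences: 2.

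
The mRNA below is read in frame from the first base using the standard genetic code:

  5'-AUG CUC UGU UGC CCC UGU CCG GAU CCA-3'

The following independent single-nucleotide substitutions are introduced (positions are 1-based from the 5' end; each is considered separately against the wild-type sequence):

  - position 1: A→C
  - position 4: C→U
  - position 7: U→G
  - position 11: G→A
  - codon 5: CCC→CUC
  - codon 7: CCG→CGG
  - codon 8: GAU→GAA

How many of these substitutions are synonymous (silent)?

0

Codon 1: AUG (Met) → CUG (Leu) — missense.
Codon 2: CUC (Leu) → UUC (Phe) — missense.
Codon 3: UGU (Cys) → GGU (Gly) — missense.
Codon 4: UGC (Cys) → UAC (Tyr) — missense.
Codon 5: CCC (Pro) → CUC (Leu) — missense.
Codon 7: CCG (Pro) → CGG (Arg) — missense.
Codon 8: GAU (Asp) → GAA (Glu) — missense.
Synonymous: 0 of 7.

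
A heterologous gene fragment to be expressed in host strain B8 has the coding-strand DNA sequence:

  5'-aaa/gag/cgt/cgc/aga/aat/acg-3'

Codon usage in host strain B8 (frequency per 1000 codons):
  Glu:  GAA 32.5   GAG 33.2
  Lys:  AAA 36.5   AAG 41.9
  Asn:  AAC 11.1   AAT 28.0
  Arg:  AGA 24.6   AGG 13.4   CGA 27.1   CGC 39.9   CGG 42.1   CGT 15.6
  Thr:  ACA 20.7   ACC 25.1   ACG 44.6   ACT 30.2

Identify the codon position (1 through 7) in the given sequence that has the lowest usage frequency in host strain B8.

Codon 1 AAA (Lys): 36.5 per 1000.
Codon 2 GAG (Glu): 33.2 per 1000.
Codon 3 CGT (Arg): 15.6 per 1000.
Codon 4 CGC (Arg): 39.9 per 1000.
Codon 5 AGA (Arg): 24.6 per 1000.
Codon 6 AAT (Asn): 28.0 per 1000.
Codon 7 ACG (Thr): 44.6 per 1000.
Lowest frequency is 15.6 at codon 3.

3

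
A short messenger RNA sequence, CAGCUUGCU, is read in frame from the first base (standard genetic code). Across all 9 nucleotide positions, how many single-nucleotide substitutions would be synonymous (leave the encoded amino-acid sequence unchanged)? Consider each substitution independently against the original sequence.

7

Codon 1 (CAG, Gln): 1 synonymous substitution.
Codon 2 (CUU, Leu): 3 synonymous substitutions.
Codon 3 (GCU, Ala): 3 synonymous substitutions.
Total: 1 + 3 + 3 = 7.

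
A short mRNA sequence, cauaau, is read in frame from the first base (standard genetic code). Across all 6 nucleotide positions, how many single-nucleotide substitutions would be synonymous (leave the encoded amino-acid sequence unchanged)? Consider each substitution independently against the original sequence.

2

Codon 1 (CAU, His): 1 synonymous substitution.
Codon 2 (AAU, Asn): 1 synonymous substitution.
Total: 1 + 1 = 2.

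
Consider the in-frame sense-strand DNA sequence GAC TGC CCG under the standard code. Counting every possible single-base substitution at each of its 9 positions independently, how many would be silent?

Codon 1 (GAC, Asp): 1 synonymous substitution.
Codon 2 (TGC, Cys): 1 synonymous substitution.
Codon 3 (CCG, Pro): 3 synonymous substitutions.
Total: 1 + 1 + 3 = 5.

5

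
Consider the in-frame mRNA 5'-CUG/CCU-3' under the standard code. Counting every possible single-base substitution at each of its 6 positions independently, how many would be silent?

Codon 1 (CUG, Leu): 4 synonymous substitutions.
Codon 2 (CCU, Pro): 3 synonymous substitutions.
Total: 4 + 3 = 7.

7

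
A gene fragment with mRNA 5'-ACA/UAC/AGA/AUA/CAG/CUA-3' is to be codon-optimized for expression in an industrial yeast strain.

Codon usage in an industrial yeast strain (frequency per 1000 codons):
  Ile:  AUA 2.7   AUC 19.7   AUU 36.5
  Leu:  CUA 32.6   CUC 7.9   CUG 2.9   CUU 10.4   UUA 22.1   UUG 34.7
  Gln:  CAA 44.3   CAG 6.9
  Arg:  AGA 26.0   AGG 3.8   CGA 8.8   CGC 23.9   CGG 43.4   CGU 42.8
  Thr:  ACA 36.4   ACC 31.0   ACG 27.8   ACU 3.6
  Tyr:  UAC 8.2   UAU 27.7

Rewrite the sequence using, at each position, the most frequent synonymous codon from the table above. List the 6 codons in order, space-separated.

ACA UAU CGG AUU CAA UUG

Codon 1 (Thr): best is ACA at 36.4.
Codon 2 (Tyr): best is UAU at 27.7.
Codon 3 (Arg): best is CGG at 43.4.
Codon 4 (Ile): best is AUU at 36.5.
Codon 5 (Gln): best is CAA at 44.3.
Codon 6 (Leu): best is UUG at 34.7.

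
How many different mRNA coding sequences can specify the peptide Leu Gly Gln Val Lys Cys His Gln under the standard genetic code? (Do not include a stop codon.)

Leu: 6 codons.
Gly: 4 codons.
Gln: 2 codons.
Val: 4 codons.
Lys: 2 codons.
Cys: 2 codons.
His: 2 codons.
Gln: 2 codons.
6 × 4 × 2 × 4 × 2 × 2 × 2 × 2 = 3072.

3072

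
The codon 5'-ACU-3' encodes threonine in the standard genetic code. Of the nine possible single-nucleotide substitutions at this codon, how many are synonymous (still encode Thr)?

Position 1: none → 0 synonymous.
Position 2: none → 0 synonymous.
Position 3: ACC, ACA, ACG → 3 synonymous.
Total: 0 + 0 + 3 = 3.

3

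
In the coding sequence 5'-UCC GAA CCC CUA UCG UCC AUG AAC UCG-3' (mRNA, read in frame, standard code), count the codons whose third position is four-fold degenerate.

6

Codon 1 UCC (Ser): third position 4-fold.
Codon 2 GAA (Glu): third position 2-fold.
Codon 3 CCC (Pro): third position 4-fold.
Codon 4 CUA (Leu): third position 4-fold.
Codon 5 UCG (Ser): third position 4-fold.
Codon 6 UCC (Ser): third position 4-fold.
Codon 7 AUG (Met): third position 1-fold.
Codon 8 AAC (Asn): third position 2-fold.
Codon 9 UCG (Ser): third position 4-fold.
Four-fold degenerate third positions: 6.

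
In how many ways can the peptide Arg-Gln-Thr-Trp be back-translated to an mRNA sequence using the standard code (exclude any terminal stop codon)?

48

Arg: 6 codons.
Gln: 2 codons.
Thr: 4 codons.
Trp: 1 codon.
6 × 2 × 4 × 1 = 48.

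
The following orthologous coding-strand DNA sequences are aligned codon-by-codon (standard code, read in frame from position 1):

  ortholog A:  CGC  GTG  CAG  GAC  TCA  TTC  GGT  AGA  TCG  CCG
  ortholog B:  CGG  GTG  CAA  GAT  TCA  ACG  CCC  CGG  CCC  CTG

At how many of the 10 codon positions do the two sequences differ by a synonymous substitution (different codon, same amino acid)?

4

Codon 1: CGC Arg / CGG Arg — synonymous.
Codon 2: GTG Val / GTG Val — identical.
Codon 3: CAG Gln / CAA Gln — synonymous.
Codon 4: GAC Asp / GAT Asp — synonymous.
Codon 5: TCA Ser / TCA Ser — identical.
Codon 6: TTC Phe / ACG Thr — nonsynonymous.
Codon 7: GGT Gly / CCC Pro — nonsynonymous.
Codon 8: AGA Arg / CGG Arg — synonymous.
Codon 9: TCG Ser / CCC Pro — nonsynonymous.
Codon 10: CCG Pro / CTG Leu — nonsynonymous.
Synonymous differences: 4.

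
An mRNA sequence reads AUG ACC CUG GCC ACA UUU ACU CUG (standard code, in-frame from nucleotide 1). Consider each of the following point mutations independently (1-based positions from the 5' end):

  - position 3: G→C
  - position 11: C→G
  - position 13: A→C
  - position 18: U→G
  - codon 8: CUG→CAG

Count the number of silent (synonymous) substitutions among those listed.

0

Codon 1: AUG (Met) → AUC (Ile) — missense.
Codon 4: GCC (Ala) → GGC (Gly) — missense.
Codon 5: ACA (Thr) → CCA (Pro) — missense.
Codon 6: UUU (Phe) → UUG (Leu) — missense.
Codon 8: CUG (Leu) → CAG (Gln) — missense.
Synonymous: 0 of 5.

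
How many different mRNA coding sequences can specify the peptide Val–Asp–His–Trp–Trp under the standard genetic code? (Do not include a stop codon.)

Val: 4 codons.
Asp: 2 codons.
His: 2 codons.
Trp: 1 codon.
Trp: 1 codon.
4 × 2 × 2 × 1 × 1 = 16.

16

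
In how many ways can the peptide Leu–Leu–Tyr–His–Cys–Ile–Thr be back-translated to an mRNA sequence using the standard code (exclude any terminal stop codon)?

3456

Leu: 6 codons.
Leu: 6 codons.
Tyr: 2 codons.
His: 2 codons.
Cys: 2 codons.
Ile: 3 codons.
Thr: 4 codons.
6 × 6 × 2 × 2 × 2 × 3 × 4 = 3456.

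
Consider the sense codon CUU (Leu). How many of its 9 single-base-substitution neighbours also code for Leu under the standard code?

3

Position 1: none → 0 synonymous.
Position 2: none → 0 synonymous.
Position 3: CUC, CUA, CUG → 3 synonymous.
Total: 0 + 0 + 3 = 3.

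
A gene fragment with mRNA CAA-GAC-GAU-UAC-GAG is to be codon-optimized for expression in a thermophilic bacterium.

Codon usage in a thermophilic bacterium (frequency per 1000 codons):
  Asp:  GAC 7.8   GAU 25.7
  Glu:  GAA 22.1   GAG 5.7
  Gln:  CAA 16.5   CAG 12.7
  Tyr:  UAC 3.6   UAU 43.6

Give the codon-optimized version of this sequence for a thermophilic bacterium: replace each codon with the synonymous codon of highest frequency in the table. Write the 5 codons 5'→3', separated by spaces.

Codon 1 (Gln): best is CAA at 16.5.
Codon 2 (Asp): best is GAU at 25.7.
Codon 3 (Asp): best is GAU at 25.7.
Codon 4 (Tyr): best is UAU at 43.6.
Codon 5 (Glu): best is GAA at 22.1.

CAA GAU GAU UAU GAA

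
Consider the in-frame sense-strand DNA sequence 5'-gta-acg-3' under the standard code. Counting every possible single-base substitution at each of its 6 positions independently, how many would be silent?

Codon 1 (GTA, Val): 3 synonymous substitutions.
Codon 2 (ACG, Thr): 3 synonymous substitutions.
Total: 3 + 3 = 6.

6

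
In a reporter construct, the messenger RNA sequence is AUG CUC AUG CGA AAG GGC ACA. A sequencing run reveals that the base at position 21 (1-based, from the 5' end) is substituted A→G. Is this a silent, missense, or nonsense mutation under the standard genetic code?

silent

Position 21 falls in codon 7: ACA → Thr.
After the substitution the codon is ACG → Thr.
Both encode Thr, so the change is synonymous.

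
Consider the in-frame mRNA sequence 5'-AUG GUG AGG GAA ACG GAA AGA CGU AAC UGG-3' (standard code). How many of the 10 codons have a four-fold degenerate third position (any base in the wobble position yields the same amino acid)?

3

Codon 1 AUG (Met): third position 1-fold.
Codon 2 GUG (Val): third position 4-fold.
Codon 3 AGG (Arg): third position 2-fold.
Codon 4 GAA (Glu): third position 2-fold.
Codon 5 ACG (Thr): third position 4-fold.
Codon 6 GAA (Glu): third position 2-fold.
Codon 7 AGA (Arg): third position 2-fold.
Codon 8 CGU (Arg): third position 4-fold.
Codon 9 AAC (Asn): third position 2-fold.
Codon 10 UGG (Trp): third position 1-fold.
Four-fold degenerate third positions: 3.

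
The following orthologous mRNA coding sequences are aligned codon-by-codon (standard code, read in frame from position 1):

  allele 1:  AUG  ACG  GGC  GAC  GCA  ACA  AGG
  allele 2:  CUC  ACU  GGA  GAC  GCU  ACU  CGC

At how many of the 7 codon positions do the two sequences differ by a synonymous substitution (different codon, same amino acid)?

5

Codon 1: AUG Met / CUC Leu — nonsynonymous.
Codon 2: ACG Thr / ACU Thr — synonymous.
Codon 3: GGC Gly / GGA Gly — synonymous.
Codon 4: GAC Asp / GAC Asp — identical.
Codon 5: GCA Ala / GCU Ala — synonymous.
Codon 6: ACA Thr / ACU Thr — synonymous.
Codon 7: AGG Arg / CGC Arg — synonymous.
Synonymous differences: 5.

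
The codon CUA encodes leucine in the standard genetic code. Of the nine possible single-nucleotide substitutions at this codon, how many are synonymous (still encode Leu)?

4

Position 1: UUA → 1 synonymous.
Position 2: none → 0 synonymous.
Position 3: CUU, CUC, CUG → 3 synonymous.
Total: 1 + 0 + 3 = 4.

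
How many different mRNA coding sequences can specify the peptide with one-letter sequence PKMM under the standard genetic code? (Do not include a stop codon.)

8

Pro: 4 codons.
Lys: 2 codons.
Met: 1 codon.
Met: 1 codon.
4 × 2 × 1 × 1 = 8.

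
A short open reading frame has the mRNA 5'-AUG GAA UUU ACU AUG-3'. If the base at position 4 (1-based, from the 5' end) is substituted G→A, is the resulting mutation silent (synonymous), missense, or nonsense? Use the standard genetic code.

Position 4 falls in codon 2: GAA → Glu.
After the substitution the codon is AAA → Lys.
Glu ≠ Lys, so this is a missense mutation.

missense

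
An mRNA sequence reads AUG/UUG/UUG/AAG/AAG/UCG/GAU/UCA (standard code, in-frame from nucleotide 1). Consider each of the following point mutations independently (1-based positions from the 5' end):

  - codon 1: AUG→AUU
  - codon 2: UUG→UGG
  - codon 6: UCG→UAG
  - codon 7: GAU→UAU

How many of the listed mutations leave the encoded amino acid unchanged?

0

Codon 1: AUG (Met) → AUU (Ile) — missense.
Codon 2: UUG (Leu) → UGG (Trp) — missense.
Codon 6: UCG (Ser) → UAG (Stop) — nonsense.
Codon 7: GAU (Asp) → UAU (Tyr) — missense.
Synonymous: 0 of 4.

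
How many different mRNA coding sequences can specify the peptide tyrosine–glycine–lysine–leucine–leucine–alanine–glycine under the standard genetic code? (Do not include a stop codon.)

9216

Tyr: 2 codons.
Gly: 4 codons.
Lys: 2 codons.
Leu: 6 codons.
Leu: 6 codons.
Ala: 4 codons.
Gly: 4 codons.
2 × 4 × 2 × 6 × 6 × 4 × 4 = 9216.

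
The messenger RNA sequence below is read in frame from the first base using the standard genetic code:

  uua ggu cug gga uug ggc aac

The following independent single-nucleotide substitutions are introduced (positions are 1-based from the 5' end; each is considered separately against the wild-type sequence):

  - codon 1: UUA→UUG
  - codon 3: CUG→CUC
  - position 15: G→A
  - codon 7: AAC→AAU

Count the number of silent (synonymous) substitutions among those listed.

4

Codon 1: UUA (Leu) → UUG (Leu) — synonymous.
Codon 3: CUG (Leu) → CUC (Leu) — synonymous.
Codon 5: UUG (Leu) → UUA (Leu) — synonymous.
Codon 7: AAC (Asn) → AAU (Asn) — synonymous.
Synonymous: 4 of 4.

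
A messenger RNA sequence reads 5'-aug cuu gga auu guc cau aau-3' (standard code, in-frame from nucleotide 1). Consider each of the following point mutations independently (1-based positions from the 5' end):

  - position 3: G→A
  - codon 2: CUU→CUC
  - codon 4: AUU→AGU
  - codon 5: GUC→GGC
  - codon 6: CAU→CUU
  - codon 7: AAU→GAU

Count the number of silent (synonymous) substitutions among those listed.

Codon 1: AUG (Met) → AUA (Ile) — missense.
Codon 2: CUU (Leu) → CUC (Leu) — synonymous.
Codon 4: AUU (Ile) → AGU (Ser) — missense.
Codon 5: GUC (Val) → GGC (Gly) — missense.
Codon 6: CAU (His) → CUU (Leu) — missense.
Codon 7: AAU (Asn) → GAU (Asp) — missense.
Synonymous: 1 of 6.

1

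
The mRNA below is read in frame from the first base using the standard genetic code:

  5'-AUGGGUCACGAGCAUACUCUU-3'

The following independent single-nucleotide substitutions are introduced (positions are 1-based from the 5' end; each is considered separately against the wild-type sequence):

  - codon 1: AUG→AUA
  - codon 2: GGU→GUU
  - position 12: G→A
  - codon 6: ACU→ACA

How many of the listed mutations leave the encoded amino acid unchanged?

2

Codon 1: AUG (Met) → AUA (Ile) — missense.
Codon 2: GGU (Gly) → GUU (Val) — missense.
Codon 4: GAG (Glu) → GAA (Glu) — synonymous.
Codon 6: ACU (Thr) → ACA (Thr) — synonymous.
Synonymous: 2 of 4.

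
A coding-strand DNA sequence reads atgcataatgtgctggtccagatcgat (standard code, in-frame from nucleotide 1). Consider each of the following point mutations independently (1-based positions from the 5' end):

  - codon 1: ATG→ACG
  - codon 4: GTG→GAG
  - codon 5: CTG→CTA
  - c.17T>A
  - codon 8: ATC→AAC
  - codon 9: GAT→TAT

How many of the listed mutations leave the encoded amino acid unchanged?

Codon 1: ATG (Met) → ACG (Thr) — missense.
Codon 4: GTG (Val) → GAG (Glu) — missense.
Codon 5: CTG (Leu) → CTA (Leu) — synonymous.
Codon 6: GTC (Val) → GAC (Asp) — missense.
Codon 8: ATC (Ile) → AAC (Asn) — missense.
Codon 9: GAT (Asp) → TAT (Tyr) — missense.
Synonymous: 1 of 6.

1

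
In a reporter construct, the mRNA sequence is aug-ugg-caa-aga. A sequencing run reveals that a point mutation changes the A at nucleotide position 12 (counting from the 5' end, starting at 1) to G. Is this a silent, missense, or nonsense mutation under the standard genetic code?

silent

Position 12 falls in codon 4: AGA → Arg.
After the substitution the codon is AGG → Arg.
Both encode Arg, so the change is synonymous.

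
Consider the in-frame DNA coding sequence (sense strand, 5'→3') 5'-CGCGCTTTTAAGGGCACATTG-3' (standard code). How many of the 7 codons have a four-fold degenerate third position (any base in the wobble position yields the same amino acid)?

Codon 1 CGC (Arg): third position 4-fold.
Codon 2 GCT (Ala): third position 4-fold.
Codon 3 TTT (Phe): third position 2-fold.
Codon 4 AAG (Lys): third position 2-fold.
Codon 5 GGC (Gly): third position 4-fold.
Codon 6 ACA (Thr): third position 4-fold.
Codon 7 TTG (Leu): third position 2-fold.
Four-fold degenerate third positions: 4.

4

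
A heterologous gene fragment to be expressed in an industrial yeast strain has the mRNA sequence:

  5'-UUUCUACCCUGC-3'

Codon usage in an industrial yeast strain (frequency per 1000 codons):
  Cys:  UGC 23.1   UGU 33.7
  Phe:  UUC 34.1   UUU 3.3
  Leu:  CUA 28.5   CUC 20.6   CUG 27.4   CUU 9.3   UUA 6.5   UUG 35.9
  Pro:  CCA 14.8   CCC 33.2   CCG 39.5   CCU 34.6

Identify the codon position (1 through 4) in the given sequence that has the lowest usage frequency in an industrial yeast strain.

1

Codon 1 UUU (Phe): 3.3 per 1000.
Codon 2 CUA (Leu): 28.5 per 1000.
Codon 3 CCC (Pro): 33.2 per 1000.
Codon 4 UGC (Cys): 23.1 per 1000.
Lowest frequency is 3.3 at codon 1.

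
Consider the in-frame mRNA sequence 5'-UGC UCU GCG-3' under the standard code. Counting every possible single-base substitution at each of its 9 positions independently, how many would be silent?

Codon 1 (UGC, Cys): 1 synonymous substitution.
Codon 2 (UCU, Ser): 3 synonymous substitutions.
Codon 3 (GCG, Ala): 3 synonymous substitutions.
Total: 1 + 3 + 3 = 7.

7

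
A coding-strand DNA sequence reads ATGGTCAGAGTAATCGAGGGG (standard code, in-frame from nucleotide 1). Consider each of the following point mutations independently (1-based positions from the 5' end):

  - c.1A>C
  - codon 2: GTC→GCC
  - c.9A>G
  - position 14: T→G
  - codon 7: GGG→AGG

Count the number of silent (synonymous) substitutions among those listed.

Codon 1: ATG (Met) → CTG (Leu) — missense.
Codon 2: GTC (Val) → GCC (Ala) — missense.
Codon 3: AGA (Arg) → AGG (Arg) — synonymous.
Codon 5: ATC (Ile) → AGC (Ser) — missense.
Codon 7: GGG (Gly) → AGG (Arg) — missense.
Synonymous: 1 of 5.

1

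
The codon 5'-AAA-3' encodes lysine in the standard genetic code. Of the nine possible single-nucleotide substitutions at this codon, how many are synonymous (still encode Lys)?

Position 1: none → 0 synonymous.
Position 2: none → 0 synonymous.
Position 3: AAG → 1 synonymous.
Total: 0 + 0 + 1 = 1.

1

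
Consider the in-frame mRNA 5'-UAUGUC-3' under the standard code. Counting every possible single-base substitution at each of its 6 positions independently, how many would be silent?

4

Codon 1 (UAU, Tyr): 1 synonymous substitution.
Codon 2 (GUC, Val): 3 synonymous substitutions.
Total: 1 + 3 = 4.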